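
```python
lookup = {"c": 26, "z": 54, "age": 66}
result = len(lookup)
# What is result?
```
Trace:
  lookup={'c': 26, 'z': 54, 'age': 66}
  lookup={'c': 26, 'z': 54, 'age': 66}, result=3

Final answer: 3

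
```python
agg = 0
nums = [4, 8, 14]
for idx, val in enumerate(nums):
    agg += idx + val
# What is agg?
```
Trace:
  agg=0
  agg=4, idx=0, val=4
  agg=13, idx=1, val=8
  agg=29, idx=2, val=14

Final answer: 29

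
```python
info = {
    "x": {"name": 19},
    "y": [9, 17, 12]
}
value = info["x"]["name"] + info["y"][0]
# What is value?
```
Trace:
  info={'x': {'name': 19}, 'y': [9, 17, 12]}
  info={'x': {'name': 19}, 'y': [9, 17, 12]}, value=28

Final answer: 28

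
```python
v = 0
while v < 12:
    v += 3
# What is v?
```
Trace:
  v=0
  v=3
  v=6
  v=9
  v=12

Final answer: 12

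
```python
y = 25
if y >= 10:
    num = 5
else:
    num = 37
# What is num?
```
Trace:
  y=25
  y=25, num=5

Final answer: 5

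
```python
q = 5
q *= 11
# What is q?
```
Trace:
  q=5
  q=55

Final answer: 55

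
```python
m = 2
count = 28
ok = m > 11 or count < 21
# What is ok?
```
Trace:
  m=2
  m=2, count=28
  m=2, count=28, ok=False

Final answer: False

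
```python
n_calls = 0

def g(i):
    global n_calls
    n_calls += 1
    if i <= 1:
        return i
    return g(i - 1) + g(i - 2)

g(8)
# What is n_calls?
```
Call trace (a repeated sub-call is expanded the first time; later identical calls just restate its return value):
g(i=8)
  g(i=7)
    g(i=6)
      g(i=5)
        g(i=4)
          g(i=3)
            g(i=2)
              g(i=1)
              -> return 1
              g(i=0)
              -> return 0
            -> return 1
            g(i=1)
            -> return 1
          -> return 2
          g(i=2) -> return 1  (same call as traced above)
        -> return 3
        g(i=3) -> return 2  (same call as traced above)
      -> return 5
      g(i=4) -> return 3  (same call as traced above)
    -> return 8
    g(i=5) -> return 5  (same call as traced above)
  -> return 13
  g(i=6) -> return 8  (same call as traced above)
-> return 21

n_calls is incremented once per call, so count the calls in each subtree. Let C(i) = number of calls made by g(i).
C(0) = C(1) = 1 (base case, no recursion); C(i) = 1 + C(i - 1) + C(i - 2) otherwise.
C(2) = 1 + C(1) + C(0) = 1 + 1 + 1 = 3
C(3) = 1 + C(2) + C(1) = 1 + 3 + 1 = 5
C(4) = 1 + C(3) + C(2) = 1 + 5 + 3 = 9
C(5) = 1 + C(4) + C(3) = 1 + 9 + 5 = 15
C(6) = 1 + C(5) + C(4) = 1 + 15 + 9 = 25
C(7) = 1 + C(6) + C(5) = 1 + 25 + 15 = 41
C(8) = 1 + C(7) + C(6) = 1 + 41 + 25 = 67
n_calls = C(8) = 67

Final answer: 67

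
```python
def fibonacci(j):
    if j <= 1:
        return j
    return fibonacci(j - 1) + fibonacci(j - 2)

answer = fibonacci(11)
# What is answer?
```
Call trace (a repeated sub-call is expanded the first time; later identical calls just restate its return value):
fibonacci(j=11)
  fibonacci(j=10)
    fibonacci(j=9)
      fibonacci(j=8)
        fibonacci(j=7)
          fibonacci(j=6)
            fibonacci(j=5)
              fibonacci(j=4)
                fibonacci(j=3)
                  fibonacci(j=2)
                    fibonacci(j=1)
                    -> return 1
                    fibonacci(j=0)
                    -> return 0
                  -> return 1
                  fibonacci(j=1)
                  -> return 1
                -> return 2
                fibonacci(j=2) -> return 1  (same call as traced above)
              -> return 3
              fibonacci(j=3) -> return 2  (same call as traced above)
            -> return 5
            fibonacci(j=4) -> return 3  (same call as traced above)
          -> return 8
          fibonacci(j=5) -> return 5  (same call as traced above)
        -> return 13
        fibonacci(j=6) -> return 8  (same call as traced above)
      -> return 21
      fibonacci(j=7) -> return 13  (same call as traced above)
    -> return 34
    fibonacci(j=8) -> return 21  (same call as traced above)
  -> return 55
  fibonacci(j=9) -> return 34  (same call as traced above)
-> return 89

Final answer: 89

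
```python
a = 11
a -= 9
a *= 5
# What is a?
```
Trace:
  a=11
  a=2
  a=10

Final answer: 10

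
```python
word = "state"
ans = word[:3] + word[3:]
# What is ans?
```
Trace:
  word='state'
  word='state', ans='state'

Final answer: 'state'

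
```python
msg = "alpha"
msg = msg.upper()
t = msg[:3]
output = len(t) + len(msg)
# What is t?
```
Trace:
  msg='alpha'
  msg='ALPHA'
  msg='ALPHA', t='ALP'
  msg='ALPHA', t='ALP', output=8

Final answer: 'ALP'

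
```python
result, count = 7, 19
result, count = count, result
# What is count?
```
Trace:
  result=7, count=19
  result=19, count=7

Final answer: 7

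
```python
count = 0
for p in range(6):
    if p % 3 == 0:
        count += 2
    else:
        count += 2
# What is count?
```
Trace:
  count=0
  count=2, p=0
  count=4, p=1
  count=6, p=2
  count=8, p=3
  count=10, p=4
  count=12, p=5

Final answer: 12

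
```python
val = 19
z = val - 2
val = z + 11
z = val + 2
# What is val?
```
Trace:
  val=19
  val=19, z=17
  val=28, z=17
  val=28, z=30

Final answer: 28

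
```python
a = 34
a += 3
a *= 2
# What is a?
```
Trace:
  a=34
  a=37
  a=74

Final answer: 74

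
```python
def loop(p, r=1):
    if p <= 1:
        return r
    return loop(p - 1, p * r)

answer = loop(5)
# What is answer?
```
Call trace:
loop(p=5, r=1)
  loop(p=4, r=5)
    loop(p=3, r=20)
      loop(p=2, r=60)
        loop(p=1, r=120)
        -> return 120
      -> return 120
    -> return 120
  -> return 120
-> return 120

Final answer: 120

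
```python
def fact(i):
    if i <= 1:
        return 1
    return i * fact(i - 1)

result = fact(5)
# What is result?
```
Call trace:
fact(i=5)
  fact(i=4)
    fact(i=3)
      fact(i=2)
        fact(i=1)
        -> return 1
      -> return 2
    -> return 6
  -> return 24
-> return 120

Final answer: 120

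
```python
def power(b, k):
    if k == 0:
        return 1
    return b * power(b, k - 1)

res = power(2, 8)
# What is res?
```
Call trace:
power(b=2, k=8)
  power(b=2, k=7)
    power(b=2, k=6)
      power(b=2, k=5)
        power(b=2, k=4)
          power(b=2, k=3)
            power(b=2, k=2)
              power(b=2, k=1)
                power(b=2, k=0)
                -> return 1
              -> return 2
            -> return 4
          -> return 8
        -> return 16
      -> return 32
    -> return 64
  -> return 128
-> return 256

Final answer: 256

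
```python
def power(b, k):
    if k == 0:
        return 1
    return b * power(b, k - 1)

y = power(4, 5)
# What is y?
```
Call trace:
power(b=4, k=5)
  power(b=4, k=4)
    power(b=4, k=3)
      power(b=4, k=2)
        power(b=4, k=1)
          power(b=4, k=0)
          -> return 1
        -> return 4
      -> return 16
    -> return 64
  -> return 256
-> return 1024

Final answer: 1024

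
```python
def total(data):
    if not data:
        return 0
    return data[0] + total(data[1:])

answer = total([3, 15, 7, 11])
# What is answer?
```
Call trace:
total(data=[3, 15, 7, 11])
  total(data=[15, 7, 11])
    total(data=[7, 11])
      total(data=[11])
        total(data=[])
        -> return 0
      -> return 11
    -> return 18
  -> return 33
-> return 36

Final answer: 36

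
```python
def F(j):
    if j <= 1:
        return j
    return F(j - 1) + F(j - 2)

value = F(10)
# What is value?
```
Call trace (a repeated sub-call is expanded the first time; later identical calls just restate its return value):
F(j=10)
  F(j=9)
    F(j=8)
      F(j=7)
        F(j=6)
          F(j=5)
            F(j=4)
              F(j=3)
                F(j=2)
                  F(j=1)
                  -> return 1
                  F(j=0)
                  -> return 0
                -> return 1
                F(j=1)
                -> return 1
              -> return 2
              F(j=2) -> return 1  (same call as traced above)
            -> return 3
            F(j=3) -> return 2  (same call as traced above)
          -> return 5
          F(j=4) -> return 3  (same call as traced above)
        -> return 8
        F(j=5) -> return 5  (same call as traced above)
      -> return 13
      F(j=6) -> return 8  (same call as traced above)
    -> return 21
    F(j=7) -> return 13  (same call as traced above)
  -> return 34
  F(j=8) -> return 21  (same call as traced above)
-> return 55

Final answer: 55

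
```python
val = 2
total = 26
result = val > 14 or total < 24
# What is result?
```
Trace:
  val=2
  val=2, total=26
  val=2, total=26, result=False

Final answer: False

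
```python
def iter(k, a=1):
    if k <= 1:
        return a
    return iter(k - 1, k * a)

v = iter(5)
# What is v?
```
Call trace:
iter(k=5, a=1)
  iter(k=4, a=5)
    iter(k=3, a=20)
      iter(k=2, a=60)
        iter(k=1, a=120)
        -> return 120
      -> return 120
    -> return 120
  -> return 120
-> return 120

Final answer: 120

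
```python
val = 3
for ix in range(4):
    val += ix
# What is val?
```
Trace:
  val=3
  val=3, ix=0
  val=4, ix=1
  val=6, ix=2
  val=9, ix=3

Final answer: 9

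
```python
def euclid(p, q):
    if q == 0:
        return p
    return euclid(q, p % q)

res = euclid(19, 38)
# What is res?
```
Call trace:
euclid(p=19, q=38)
  euclid(p=38, q=19)
    euclid(p=19, q=0)
    -> return 19
  -> return 19
-> return 19

Final answer: 19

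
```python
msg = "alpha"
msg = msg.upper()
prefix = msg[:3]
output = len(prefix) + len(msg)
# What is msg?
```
Trace:
  msg='alpha'
  msg='ALPHA'
  msg='ALPHA', prefix='ALP'
  msg='ALPHA', prefix='ALP', output=8

Final answer: 'ALPHA'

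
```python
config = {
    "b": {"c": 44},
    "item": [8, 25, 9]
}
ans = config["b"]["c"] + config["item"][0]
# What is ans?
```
Trace:
  config={'b': {'c': 44}, 'item': [8, 25, 9]}
  config={'b': {'c': 44}, 'item': [8, 25, 9]}, ans=52

Final answer: 52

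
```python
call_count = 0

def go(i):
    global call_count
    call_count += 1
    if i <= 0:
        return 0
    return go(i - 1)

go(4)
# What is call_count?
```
Call trace:
go(i=4)
  go(i=3)
    go(i=2)
      go(i=1)
        go(i=0)
        -> return 0
      -> return 0
    -> return 0
  -> return 0
-> return 0

call_count is incremented once per call. go is entered once for each i = 4, 3, 2, 1, 0 (the i <= 0 call returns without recursing), i.e. 4 + 1 calls.
call_count = 5

Final answer: 5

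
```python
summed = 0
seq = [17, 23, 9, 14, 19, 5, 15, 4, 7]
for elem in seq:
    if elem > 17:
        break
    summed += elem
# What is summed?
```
Trace:
  summed=0
  summed=17, elem=17
  summed=17, elem=23

Final answer: 17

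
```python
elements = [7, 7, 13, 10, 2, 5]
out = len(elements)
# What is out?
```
Trace:
  elements=[7, 7, 13, 10, 2, 5]
  elements=[7, 7, 13, 10, 2, 5], out=6

Final answer: 6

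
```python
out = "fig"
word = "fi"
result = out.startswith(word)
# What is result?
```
Trace:
  out='fig'
  out='fig', word='fi'
  out='fig', word='fi', result=True

Final answer: True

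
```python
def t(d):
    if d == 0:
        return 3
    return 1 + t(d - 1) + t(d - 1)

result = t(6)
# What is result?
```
Call trace (a repeated sub-call is expanded the first time; later identical calls just restate its return value):
t(d=6)
  t(d=5)
    t(d=4)
      t(d=3)
        t(d=2)
          t(d=1)
            t(d=0)
            -> return 3
            t(d=0)
            -> return 3
          -> return 7
          t(d=1) -> return 7  (same call as traced above)
        -> return 15
        t(d=2) -> return 15  (same call as traced above)
      -> return 31
      t(d=3) -> return 31  (same call as traced above)
    -> return 63
    t(d=4) -> return 63  (same call as traced above)
  -> return 127
  t(d=5) -> return 127  (same call as traced above)
-> return 255

Final answer: 255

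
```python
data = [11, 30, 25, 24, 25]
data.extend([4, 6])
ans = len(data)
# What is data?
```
Trace:
  data=[11, 30, 25, 24, 25]
  data=[11, 30, 25, 24, 25, 4, 6]
  data=[11, 30, 25, 24, 25, 4, 6], ans=7

Final answer: [11, 30, 25, 24, 25, 4, 6]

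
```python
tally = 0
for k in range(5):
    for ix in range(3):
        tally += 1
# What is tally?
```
Trace:
  tally=0
  tally=1, k=0, ix=0
  tally=2, k=0, ix=1
  tally=3, k=0, ix=2
  tally=4, k=1, ix=0
  tally=5, k=1, ix=1
  tally=6, k=1, ix=2
  tally=7, k=2, ix=0
  tally=8, k=2, ix=1
  tally=9, k=2, ix=2
  tally=10, k=3, ix=0
  tally=11, k=3, ix=1
  tally=12, k=3, ix=2
  tally=13, k=4, ix=0
  tally=14, k=4, ix=1
  tally=15, k=4, ix=2

Final answer: 15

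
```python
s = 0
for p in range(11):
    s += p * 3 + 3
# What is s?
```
Trace:
  s=0
  s=3, p=0
  s=9, p=1
  s=18, p=2
  s=30, p=3
  s=45, p=4
  s=63, p=5
  s=84, p=6
  s=108, p=7
  s=135, p=8
  s=165, p=9
  s=198, p=10

Final answer: 198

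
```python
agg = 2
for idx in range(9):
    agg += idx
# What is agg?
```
Trace:
  agg=2
  agg=2, idx=0
  agg=3, idx=1
  agg=5, idx=2
  agg=8, idx=3
  agg=12, idx=4
  agg=17, idx=5
  agg=23, idx=6
  agg=30, idx=7
  agg=38, idx=8

Final answer: 38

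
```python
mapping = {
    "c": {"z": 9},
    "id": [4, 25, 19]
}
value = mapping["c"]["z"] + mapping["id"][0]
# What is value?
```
Trace:
  mapping={'c': {'z': 9}, 'id': [4, 25, 19]}
  mapping={'c': {'z': 9}, 'id': [4, 25, 19]}, value=13

Final answer: 13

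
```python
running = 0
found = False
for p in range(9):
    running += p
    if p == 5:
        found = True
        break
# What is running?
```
Trace:
  running=0
  running=0, found=False
  running=0, found=False, p=0
  running=1, found=False, p=1
  running=3, found=False, p=2
  running=6, found=False, p=3
  running=10, found=False, p=4
  running=15, found=True, p=5

Final answer: 15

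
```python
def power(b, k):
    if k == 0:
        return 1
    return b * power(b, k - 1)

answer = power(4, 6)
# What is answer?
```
Call trace:
power(b=4, k=6)
  power(b=4, k=5)
    power(b=4, k=4)
      power(b=4, k=3)
        power(b=4, k=2)
          power(b=4, k=1)
            power(b=4, k=0)
            -> return 1
          -> return 4
        -> return 16
      -> return 64
    -> return 256
  -> return 1024
-> return 4096

Final answer: 4096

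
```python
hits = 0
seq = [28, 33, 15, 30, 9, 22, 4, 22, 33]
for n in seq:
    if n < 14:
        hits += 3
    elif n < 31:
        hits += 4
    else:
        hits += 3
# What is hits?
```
Trace:
  hits=0
  hits=4, n=28
  hits=7, n=33
  hits=11, n=15
  hits=15, n=30
  hits=18, n=9
  hits=22, n=22
  hits=25, n=4
  hits=29, n=22
  hits=32, n=33

Final answer: 32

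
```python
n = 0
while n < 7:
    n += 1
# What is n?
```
Trace:
  n=0
  n=1
  n=2
  n=3
  n=4
  n=5
  n=6
  n=7

Final answer: 7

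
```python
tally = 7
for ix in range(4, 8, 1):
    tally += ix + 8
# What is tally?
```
Trace:
  tally=7
  tally=19, ix=4
  tally=32, ix=5
  tally=46, ix=6
  tally=61, ix=7

Final answer: 61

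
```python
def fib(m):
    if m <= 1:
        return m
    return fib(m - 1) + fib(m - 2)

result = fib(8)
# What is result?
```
Call trace (a repeated sub-call is expanded the first time; later identical calls just restate its return value):
fib(m=8)
  fib(m=7)
    fib(m=6)
      fib(m=5)
        fib(m=4)
          fib(m=3)
            fib(m=2)
              fib(m=1)
              -> return 1
              fib(m=0)
              -> return 0
            -> return 1
            fib(m=1)
            -> return 1
          -> return 2
          fib(m=2) -> return 1  (same call as traced above)
        -> return 3
        fib(m=3) -> return 2  (same call as traced above)
      -> return 5
      fib(m=4) -> return 3  (same call as traced above)
    -> return 8
    fib(m=5) -> return 5  (same call as traced above)
  -> return 13
  fib(m=6) -> return 8  (same call as traced above)
-> return 21

Final answer: 21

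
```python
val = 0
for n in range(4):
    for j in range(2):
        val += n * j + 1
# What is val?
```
Trace:
  val=0
  val=1, n=0, j=0
  val=2, n=0, j=1
  val=3, n=1, j=0
  val=5, n=1, j=1
  val=6, n=2, j=0
  val=9, n=2, j=1
  val=10, n=3, j=0
  val=14, n=3, j=1

Final answer: 14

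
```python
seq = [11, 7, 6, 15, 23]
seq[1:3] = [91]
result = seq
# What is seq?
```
Trace:
  seq=[11, 7, 6, 15, 23]
  seq=[11, 91, 15, 23]
  seq=[11, 91, 15, 23], result=[11, 91, 15, 23]

Final answer: [11, 91, 15, 23]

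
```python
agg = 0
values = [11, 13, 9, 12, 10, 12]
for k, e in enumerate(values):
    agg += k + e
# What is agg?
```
Trace:
  agg=0
  agg=11, k=0, e=11
  agg=25, k=1, e=13
  agg=36, k=2, e=9
  agg=51, k=3, e=12
  agg=65, k=4, e=10
  agg=82, k=5, e=12

Final answer: 82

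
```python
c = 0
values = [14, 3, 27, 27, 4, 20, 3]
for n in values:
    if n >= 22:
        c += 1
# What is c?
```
Trace:
  c=0
  c=0, n=14
  c=0, n=3
  c=1, n=27
  c=2, n=27
  c=2, n=4
  c=2, n=20
  c=2, n=3

Final answer: 2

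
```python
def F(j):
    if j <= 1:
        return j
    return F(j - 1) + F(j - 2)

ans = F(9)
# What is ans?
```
Call trace (a repeated sub-call is expanded the first time; later identical calls just restate its return value):
F(j=9)
  F(j=8)
    F(j=7)
      F(j=6)
        F(j=5)
          F(j=4)
            F(j=3)
              F(j=2)
                F(j=1)
                -> return 1
                F(j=0)
                -> return 0
              -> return 1
              F(j=1)
              -> return 1
            -> return 2
            F(j=2) -> return 1  (same call as traced above)
          -> return 3
          F(j=3) -> return 2  (same call as traced above)
        -> return 5
        F(j=4) -> return 3  (same call as traced above)
      -> return 8
      F(j=5) -> return 5  (same call as traced above)
    -> return 13
    F(j=6) -> return 8  (same call as traced above)
  -> return 21
  F(j=7) -> return 13  (same call as traced above)
-> return 34

Final answer: 34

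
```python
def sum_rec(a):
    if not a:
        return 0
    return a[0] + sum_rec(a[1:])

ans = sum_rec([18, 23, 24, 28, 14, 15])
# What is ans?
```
Call trace:
sum_rec(a=[18, 23, 24, 28, 14, 15])
  sum_rec(a=[23, 24, 28, 14, 15])
    sum_rec(a=[24, 28, 14, 15])
      sum_rec(a=[28, 14, 15])
        sum_rec(a=[14, 15])
          sum_rec(a=[15])
            sum_rec(a=[])
            -> return 0
          -> return 15
        -> return 29
      -> return 57
    -> return 81
  -> return 104
-> return 122

Final answer: 122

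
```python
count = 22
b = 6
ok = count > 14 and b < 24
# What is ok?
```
Trace:
  count=22
  count=22, b=6
  count=22, b=6, ok=True

Final answer: True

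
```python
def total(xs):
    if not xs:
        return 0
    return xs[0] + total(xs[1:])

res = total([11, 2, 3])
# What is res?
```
Call trace:
total(xs=[11, 2, 3])
  total(xs=[2, 3])
    total(xs=[3])
      total(xs=[])
      -> return 0
    -> return 3
  -> return 5
-> return 16

Final answer: 16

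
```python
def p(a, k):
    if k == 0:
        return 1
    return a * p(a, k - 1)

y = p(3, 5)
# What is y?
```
Call trace:
p(a=3, k=5)
  p(a=3, k=4)
    p(a=3, k=3)
      p(a=3, k=2)
        p(a=3, k=1)
          p(a=3, k=0)
          -> return 1
        -> return 3
      -> return 9
    -> return 27
  -> return 81
-> return 243

Final answer: 243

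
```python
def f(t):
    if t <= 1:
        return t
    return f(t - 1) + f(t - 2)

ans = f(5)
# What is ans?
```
Call trace (a repeated sub-call is expanded the first time; later identical calls just restate its return value):
f(t=5)
  f(t=4)
    f(t=3)
      f(t=2)
        f(t=1)
        -> return 1
        f(t=0)
        -> return 0
      -> return 1
      f(t=1)
      -> return 1
    -> return 2
    f(t=2) -> return 1  (same call as traced above)
  -> return 3
  f(t=3) -> return 2  (same call as traced above)
-> return 5

Final answer: 5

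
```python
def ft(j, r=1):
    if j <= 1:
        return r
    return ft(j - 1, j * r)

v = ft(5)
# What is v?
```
Call trace:
ft(j=5, r=1)
  ft(j=4, r=5)
    ft(j=3, r=20)
      ft(j=2, r=60)
        ft(j=1, r=120)
        -> return 120
      -> return 120
    -> return 120
  -> return 120
-> return 120

Final answer: 120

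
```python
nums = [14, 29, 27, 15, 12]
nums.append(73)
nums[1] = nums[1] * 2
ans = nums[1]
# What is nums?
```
Trace:
  nums=[14, 29, 27, 15, 12]
  nums=[14, 29, 27, 15, 12, 73]
  nums=[14, 58, 27, 15, 12, 73]
  nums=[14, 58, 27, 15, 12, 73], ans=58

Final answer: [14, 58, 27, 15, 12, 73]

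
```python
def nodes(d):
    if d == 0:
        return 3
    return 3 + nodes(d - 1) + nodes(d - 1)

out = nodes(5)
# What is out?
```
Call trace (a repeated sub-call is expanded the first time; later identical calls just restate its return value):
nodes(d=5)
  nodes(d=4)
    nodes(d=3)
      nodes(d=2)
        nodes(d=1)
          nodes(d=0)
          -> return 3
          nodes(d=0)
          -> return 3
        -> return 9
        nodes(d=1) -> return 9  (same call as traced above)
      -> return 21
      nodes(d=2) -> return 21  (same call as traced above)
    -> return 45
    nodes(d=3) -> return 45  (same call as traced above)
  -> return 93
  nodes(d=4) -> return 93  (same call as traced above)
-> return 189

Final answer: 189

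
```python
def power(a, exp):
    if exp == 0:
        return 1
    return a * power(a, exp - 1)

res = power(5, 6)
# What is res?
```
Call trace:
power(a=5, exp=6)
  power(a=5, exp=5)
    power(a=5, exp=4)
      power(a=5, exp=3)
        power(a=5, exp=2)
          power(a=5, exp=1)
            power(a=5, exp=0)
            -> return 1
          -> return 5
        -> return 25
      -> return 125
    -> return 625
  -> return 3125
-> return 15625

Final answer: 15625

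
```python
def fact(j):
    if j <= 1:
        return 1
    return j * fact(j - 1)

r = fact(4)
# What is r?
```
Call trace:
fact(j=4)
  fact(j=3)
    fact(j=2)
      fact(j=1)
      -> return 1
    -> return 2
  -> return 6
-> return 24

Final answer: 24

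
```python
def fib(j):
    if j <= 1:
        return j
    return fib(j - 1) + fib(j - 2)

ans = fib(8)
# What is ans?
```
Call trace (a repeated sub-call is expanded the first time; later identical calls just restate its return value):
fib(j=8)
  fib(j=7)
    fib(j=6)
      fib(j=5)
        fib(j=4)
          fib(j=3)
            fib(j=2)
              fib(j=1)
              -> return 1
              fib(j=0)
              -> return 0
            -> return 1
            fib(j=1)
            -> return 1
          -> return 2
          fib(j=2) -> return 1  (same call as traced above)
        -> return 3
        fib(j=3) -> return 2  (same call as traced above)
      -> return 5
      fib(j=4) -> return 3  (same call as traced above)
    -> return 8
    fib(j=5) -> return 5  (same call as traced above)
  -> return 13
  fib(j=6) -> return 8  (same call as traced above)
-> return 21

Final answer: 21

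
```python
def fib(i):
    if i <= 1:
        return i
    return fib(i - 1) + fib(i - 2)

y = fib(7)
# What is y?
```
Call trace (a repeated sub-call is expanded the first time; later identical calls just restate its return value):
fib(i=7)
  fib(i=6)
    fib(i=5)
      fib(i=4)
        fib(i=3)
          fib(i=2)
            fib(i=1)
            -> return 1
            fib(i=0)
            -> return 0
          -> return 1
          fib(i=1)
          -> return 1
        -> return 2
        fib(i=2) -> return 1  (same call as traced above)
      -> return 3
      fib(i=3) -> return 2  (same call as traced above)
    -> return 5
    fib(i=4) -> return 3  (same call as traced above)
  -> return 8
  fib(i=5) -> return 5  (same call as traced above)
-> return 13

Final answer: 13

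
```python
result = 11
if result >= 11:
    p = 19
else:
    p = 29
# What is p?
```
Trace:
  result=11
  result=11, p=19

Final answer: 19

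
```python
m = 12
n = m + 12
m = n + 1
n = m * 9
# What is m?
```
Trace:
  m=12
  m=12, n=24
  m=25, n=24
  m=25, n=225

Final answer: 25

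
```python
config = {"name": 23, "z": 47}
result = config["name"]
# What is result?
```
Trace:
  config={'name': 23, 'z': 47}
  config={'name': 23, 'z': 47}, result=23

Final answer: 23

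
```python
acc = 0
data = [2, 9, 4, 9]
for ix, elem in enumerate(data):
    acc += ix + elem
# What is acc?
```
Trace:
  acc=0
  acc=2, ix=0, elem=2
  acc=12, ix=1, elem=9
  acc=18, ix=2, elem=4
  acc=30, ix=3, elem=9

Final answer: 30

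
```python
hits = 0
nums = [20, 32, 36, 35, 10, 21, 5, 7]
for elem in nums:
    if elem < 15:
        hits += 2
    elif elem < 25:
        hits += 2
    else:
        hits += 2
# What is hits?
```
Trace:
  hits=0
  hits=2, elem=20
  hits=4, elem=32
  hits=6, elem=36
  hits=8, elem=35
  hits=10, elem=10
  hits=12, elem=21
  hits=14, elem=5
  hits=16, elem=7

Final answer: 16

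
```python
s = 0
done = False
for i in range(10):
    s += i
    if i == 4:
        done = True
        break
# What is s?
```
Trace:
  s=0
  s=0, done=False
  s=0, done=False, i=0
  s=1, done=False, i=1
  s=3, done=False, i=2
  s=6, done=False, i=3
  s=10, done=True, i=4

Final answer: 10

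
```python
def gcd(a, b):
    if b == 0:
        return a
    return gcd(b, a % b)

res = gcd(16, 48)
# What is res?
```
Call trace:
gcd(a=16, b=48)
  gcd(a=48, b=16)
    gcd(a=16, b=0)
    -> return 16
  -> return 16
-> return 16

Final answer: 16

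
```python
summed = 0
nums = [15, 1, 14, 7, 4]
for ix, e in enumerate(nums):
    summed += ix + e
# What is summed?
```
Trace:
  summed=0
  summed=15, ix=0, e=15
  summed=17, ix=1, e=1
  summed=33, ix=2, e=14
  summed=43, ix=3, e=7
  summed=51, ix=4, e=4

Final answer: 51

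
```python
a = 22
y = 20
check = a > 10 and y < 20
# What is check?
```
Trace:
  a=22
  a=22, y=20
  a=22, y=20, check=False

Final answer: False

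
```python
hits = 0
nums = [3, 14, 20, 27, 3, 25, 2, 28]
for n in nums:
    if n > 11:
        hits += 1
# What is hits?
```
Trace:
  hits=0
  hits=0, n=3
  hits=1, n=14
  hits=2, n=20
  hits=3, n=27
  hits=3, n=3
  hits=4, n=25
  hits=4, n=2
  hits=5, n=28

Final answer: 5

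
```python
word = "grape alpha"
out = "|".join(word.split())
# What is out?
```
Trace:
  word='grape alpha'
  word='grape alpha', out='grape|alpha'

Final answer: 'grape|alpha'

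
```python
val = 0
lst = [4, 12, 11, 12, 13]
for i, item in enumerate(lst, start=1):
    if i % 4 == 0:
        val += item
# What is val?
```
Trace:
  val=0
  val=0, i=1, item=4
  val=0, i=2, item=12
  val=0, i=3, item=11
  val=12, i=4, item=12
  val=12, i=5, item=13

Final answer: 12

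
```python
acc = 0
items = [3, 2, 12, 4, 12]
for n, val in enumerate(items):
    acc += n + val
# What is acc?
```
Trace:
  acc=0
  acc=3, n=0, val=3
  acc=6, n=1, val=2
  acc=20, n=2, val=12
  acc=27, n=3, val=4
  acc=43, n=4, val=12

Final answer: 43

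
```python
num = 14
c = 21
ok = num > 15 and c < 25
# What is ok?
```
Trace:
  num=14
  num=14, c=21
  num=14, c=21, ok=False

Final answer: False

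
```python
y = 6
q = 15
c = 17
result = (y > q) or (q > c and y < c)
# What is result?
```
Trace:
  y=6
  y=6, q=15
  y=6, q=15, c=17
  y=6, q=15, c=17, result=False

Final answer: False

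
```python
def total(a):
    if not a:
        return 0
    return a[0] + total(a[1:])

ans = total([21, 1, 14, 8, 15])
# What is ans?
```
Call trace:
total(a=[21, 1, 14, 8, 15])
  total(a=[1, 14, 8, 15])
    total(a=[14, 8, 15])
      total(a=[8, 15])
        total(a=[15])
          total(a=[])
          -> return 0
        -> return 15
      -> return 23
    -> return 37
  -> return 38
-> return 59

Final answer: 59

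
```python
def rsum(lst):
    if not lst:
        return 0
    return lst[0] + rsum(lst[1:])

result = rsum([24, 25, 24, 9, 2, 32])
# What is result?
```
Call trace:
rsum(lst=[24, 25, 24, 9, 2, 32])
  rsum(lst=[25, 24, 9, 2, 32])
    rsum(lst=[24, 9, 2, 32])
      rsum(lst=[9, 2, 32])
        rsum(lst=[2, 32])
          rsum(lst=[32])
            rsum(lst=[])
            -> return 0
          -> return 32
        -> return 34
      -> return 43
    -> return 67
  -> return 92
-> return 116

Final answer: 116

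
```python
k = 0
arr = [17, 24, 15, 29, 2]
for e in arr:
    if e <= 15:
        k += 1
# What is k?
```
Trace:
  k=0
  k=0, e=17
  k=0, e=24
  k=1, e=15
  k=1, e=29
  k=2, e=2

Final answer: 2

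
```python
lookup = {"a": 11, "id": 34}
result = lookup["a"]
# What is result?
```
Trace:
  lookup={'a': 11, 'id': 34}
  lookup={'a': 11, 'id': 34}, result=11

Final answer: 11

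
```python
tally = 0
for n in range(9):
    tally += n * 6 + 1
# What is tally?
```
Trace:
  tally=0
  tally=1, n=0
  tally=8, n=1
  tally=21, n=2
  tally=40, n=3
  tally=65, n=4
  tally=96, n=5
  tally=133, n=6
  tally=176, n=7
  tally=225, n=8

Final answer: 225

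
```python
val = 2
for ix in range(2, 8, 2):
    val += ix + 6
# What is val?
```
Trace:
  val=2
  val=10, ix=2
  val=20, ix=4
  val=32, ix=6

Final answer: 32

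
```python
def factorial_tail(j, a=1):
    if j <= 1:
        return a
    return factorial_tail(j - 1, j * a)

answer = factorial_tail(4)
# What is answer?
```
Call trace:
factorial_tail(j=4, a=1)
  factorial_tail(j=3, a=4)
    factorial_tail(j=2, a=12)
      factorial_tail(j=1, a=24)
      -> return 24
    -> return 24
  -> return 24
-> return 24

Final answer: 24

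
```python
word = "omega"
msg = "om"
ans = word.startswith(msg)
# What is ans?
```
Trace:
  word='omega'
  word='omega', msg='om'
  word='omega', msg='om', ans=True

Final answer: True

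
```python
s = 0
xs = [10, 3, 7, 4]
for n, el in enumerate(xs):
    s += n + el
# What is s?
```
Trace:
  s=0
  s=10, n=0, el=10
  s=14, n=1, el=3
  s=23, n=2, el=7
  s=30, n=3, el=4

Final answer: 30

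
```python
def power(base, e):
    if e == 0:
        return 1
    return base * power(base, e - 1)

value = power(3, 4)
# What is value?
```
Call trace:
power(base=3, e=4)
  power(base=3, e=3)
    power(base=3, e=2)
      power(base=3, e=1)
        power(base=3, e=0)
        -> return 1
      -> return 3
    -> return 9
  -> return 27
-> return 81

Final answer: 81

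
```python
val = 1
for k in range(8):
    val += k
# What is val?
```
Trace:
  val=1
  val=1, k=0
  val=2, k=1
  val=4, k=2
  val=7, k=3
  val=11, k=4
  val=16, k=5
  val=22, k=6
  val=29, k=7

Final answer: 29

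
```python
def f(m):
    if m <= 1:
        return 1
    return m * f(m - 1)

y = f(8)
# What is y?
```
Call trace:
f(m=8)
  f(m=7)
    f(m=6)
      f(m=5)
        f(m=4)
          f(m=3)
            f(m=2)
              f(m=1)
              -> return 1
            -> return 2
          -> return 6
        -> return 24
      -> return 120
    -> return 720
  -> return 5040
-> return 40320

Final answer: 40320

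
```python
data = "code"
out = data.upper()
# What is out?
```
Trace:
  data='code'
  data='code', out='CODE'

Final answer: 'CODE'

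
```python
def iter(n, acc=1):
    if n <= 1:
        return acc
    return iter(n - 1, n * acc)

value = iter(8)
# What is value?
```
Call trace:
iter(n=8, acc=1)
  iter(n=7, acc=8)
    iter(n=6, acc=56)
      iter(n=5, acc=336)
        iter(n=4, acc=1680)
          iter(n=3, acc=6720)
            iter(n=2, acc=20160)
              iter(n=1, acc=40320)
              -> return 40320
            -> return 40320
          -> return 40320
        -> return 40320
      -> return 40320
    -> return 40320
  -> return 40320
-> return 40320

Final answer: 40320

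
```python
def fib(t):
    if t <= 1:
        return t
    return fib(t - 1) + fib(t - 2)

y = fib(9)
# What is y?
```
Call trace (a repeated sub-call is expanded the first time; later identical calls just restate its return value):
fib(t=9)
  fib(t=8)
    fib(t=7)
      fib(t=6)
        fib(t=5)
          fib(t=4)
            fib(t=3)
              fib(t=2)
                fib(t=1)
                -> return 1
                fib(t=0)
                -> return 0
              -> return 1
              fib(t=1)
              -> return 1
            -> return 2
            fib(t=2) -> return 1  (same call as traced above)
          -> return 3
          fib(t=3) -> return 2  (same call as traced above)
        -> return 5
        fib(t=4) -> return 3  (same call as traced above)
      -> return 8
      fib(t=5) -> return 5  (same call as traced above)
    -> return 13
    fib(t=6) -> return 8  (same call as traced above)
  -> return 21
  fib(t=7) -> return 13  (same call as traced above)
-> return 34

Final answer: 34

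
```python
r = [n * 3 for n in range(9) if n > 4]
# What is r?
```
Trace:
  n=0
  n=1
  n=2
  n=3
  n=4
  n=5
  n=6
  n=7
  n=8
  r=[15, 18, 21, 24]

Final answer: [15, 18, 21, 24]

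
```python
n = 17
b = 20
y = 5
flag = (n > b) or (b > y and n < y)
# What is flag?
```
Trace:
  n=17
  n=17, b=20
  n=17, b=20, y=5
  n=17, b=20, y=5, flag=False

Final answer: False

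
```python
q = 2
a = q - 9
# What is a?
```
Trace:
  q=2
  q=2, a=-7

Final answer: -7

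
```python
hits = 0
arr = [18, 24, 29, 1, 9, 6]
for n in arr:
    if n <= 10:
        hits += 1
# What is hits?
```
Trace:
  hits=0
  hits=0, n=18
  hits=0, n=24
  hits=0, n=29
  hits=1, n=1
  hits=2, n=9
  hits=3, n=6

Final answer: 3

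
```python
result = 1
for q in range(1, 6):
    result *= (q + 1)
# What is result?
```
Trace:
  result=1
  result=2, q=1
  result=6, q=2
  result=24, q=3
  result=120, q=4
  result=720, q=5

Final answer: 720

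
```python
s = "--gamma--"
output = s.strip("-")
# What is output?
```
Trace:
  s='--gamma--'
  s='--gamma--', output='gamma'

Final answer: 'gamma'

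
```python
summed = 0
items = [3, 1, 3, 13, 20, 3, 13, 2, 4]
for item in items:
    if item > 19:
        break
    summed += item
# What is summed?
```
Trace:
  summed=0
  summed=3, item=3
  summed=4, item=1
  summed=7, item=3
  summed=20, item=13
  summed=20, item=20

Final answer: 20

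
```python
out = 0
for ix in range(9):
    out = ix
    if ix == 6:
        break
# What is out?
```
Trace:
  out=0
  out=0, ix=0
  out=1, ix=1
  out=2, ix=2
  out=3, ix=3
  out=4, ix=4
  out=5, ix=5
  out=6, ix=6

Final answer: 6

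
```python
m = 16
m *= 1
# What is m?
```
Trace:
  m=16
  m=16

Final answer: 16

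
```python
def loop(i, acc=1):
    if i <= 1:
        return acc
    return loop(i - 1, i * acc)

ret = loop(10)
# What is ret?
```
Call trace:
loop(i=10, acc=1)
  loop(i=9, acc=10)
    loop(i=8, acc=90)
      loop(i=7, acc=720)
        loop(i=6, acc=5040)
          loop(i=5, acc=30240)
            loop(i=4, acc=151200)
              loop(i=3, acc=604800)
                loop(i=2, acc=1814400)
                  loop(i=1, acc=3628800)
                  -> return 3628800
                -> return 3628800
              -> return 3628800
            -> return 3628800
          -> return 3628800
        -> return 3628800
      -> return 3628800
    -> return 3628800
  -> return 3628800
-> return 3628800

Final answer: 3628800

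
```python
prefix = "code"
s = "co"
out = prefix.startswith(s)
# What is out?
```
Trace:
  prefix='code'
  prefix='code', s='co'
  prefix='code', s='co', out=True

Final answer: True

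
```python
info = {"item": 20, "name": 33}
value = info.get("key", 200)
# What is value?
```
Trace:
  info={'item': 20, 'name': 33}
  info={'item': 20, 'name': 33}, value=200

Final answer: 200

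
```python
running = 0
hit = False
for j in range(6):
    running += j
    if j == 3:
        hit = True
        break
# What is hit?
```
Trace:
  running=0
  running=0, hit=False
  running=0, hit=False, j=0
  running=1, hit=False, j=1
  running=3, hit=False, j=2
  running=6, hit=True, j=3

Final answer: True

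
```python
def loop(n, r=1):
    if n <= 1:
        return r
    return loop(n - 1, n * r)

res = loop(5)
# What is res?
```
Call trace:
loop(n=5, r=1)
  loop(n=4, r=5)
    loop(n=3, r=20)
      loop(n=2, r=60)
        loop(n=1, r=120)
        -> return 120
      -> return 120
    -> return 120
  -> return 120
-> return 120

Final answer: 120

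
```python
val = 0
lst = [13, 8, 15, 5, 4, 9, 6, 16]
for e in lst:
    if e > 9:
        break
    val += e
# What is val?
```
Trace:
  val=0
  val=0, e=13

Final answer: 0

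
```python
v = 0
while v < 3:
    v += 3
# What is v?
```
Trace:
  v=0
  v=3

Final answer: 3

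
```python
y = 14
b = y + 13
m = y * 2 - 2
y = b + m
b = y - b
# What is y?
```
Trace:
  y=14
  y=14, b=27
  y=14, b=27, m=26
  y=53, b=27, m=26
  y=53, b=26, m=26

Final answer: 53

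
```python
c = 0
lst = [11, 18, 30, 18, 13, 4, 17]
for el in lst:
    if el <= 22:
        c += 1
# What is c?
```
Trace:
  c=0
  c=1, el=11
  c=2, el=18
  c=2, el=30
  c=3, el=18
  c=4, el=13
  c=5, el=4
  c=6, el=17

Final answer: 6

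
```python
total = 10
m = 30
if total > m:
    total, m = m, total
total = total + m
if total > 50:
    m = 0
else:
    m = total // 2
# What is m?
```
Trace:
  total=10
  total=10, m=30
  total=10, m=30
  total=40, m=30
  total=40, m=20

Final answer: 20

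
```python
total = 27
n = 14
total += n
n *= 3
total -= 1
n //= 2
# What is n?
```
Trace:
  total=27
  total=27, n=14
  total=41, n=14
  total=41, n=42
  total=40, n=42
  total=40, n=21

Final answer: 21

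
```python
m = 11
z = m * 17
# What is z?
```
Trace:
  m=11
  m=11, z=187

Final answer: 187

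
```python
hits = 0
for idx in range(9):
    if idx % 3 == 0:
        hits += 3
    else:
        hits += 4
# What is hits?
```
Trace:
  hits=0
  hits=3, idx=0
  hits=7, idx=1
  hits=11, idx=2
  hits=14, idx=3
  hits=18, idx=4
  hits=22, idx=5
  hits=25, idx=6
  hits=29, idx=7
  hits=33, idx=8

Final answer: 33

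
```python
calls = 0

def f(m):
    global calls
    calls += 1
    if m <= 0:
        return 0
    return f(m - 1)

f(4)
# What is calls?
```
Call trace:
f(m=4)
  f(m=3)
    f(m=2)
      f(m=1)
        f(m=0)
        -> return 0
      -> return 0
    -> return 0
  -> return 0
-> return 0

calls is incremented once per call. f is entered once for each m = 4, 3, 2, 1, 0 (the m <= 0 call returns without recursing), i.e. 4 + 1 calls.
calls = 5

Final answer: 5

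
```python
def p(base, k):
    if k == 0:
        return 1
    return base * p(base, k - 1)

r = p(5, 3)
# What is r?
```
Call trace:
p(base=5, k=3)
  p(base=5, k=2)
    p(base=5, k=1)
      p(base=5, k=0)
      -> return 1
    -> return 5
  -> return 25
-> return 125

Final answer: 125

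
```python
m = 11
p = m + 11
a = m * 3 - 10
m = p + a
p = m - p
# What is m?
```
Trace:
  m=11
  m=11, p=22
  m=11, p=22, a=23
  m=45, p=22, a=23
  m=45, p=23, a=23

Final answer: 45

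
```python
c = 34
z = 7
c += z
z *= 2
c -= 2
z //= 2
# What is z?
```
Trace:
  c=34
  c=34, z=7
  c=41, z=7
  c=41, z=14
  c=39, z=14
  c=39, z=7

Final answer: 7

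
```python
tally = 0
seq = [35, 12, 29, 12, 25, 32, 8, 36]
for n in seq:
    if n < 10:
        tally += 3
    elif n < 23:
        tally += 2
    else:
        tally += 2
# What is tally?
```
Trace:
  tally=0
  tally=2, n=35
  tally=4, n=12
  tally=6, n=29
  tally=8, n=12
  tally=10, n=25
  tally=12, n=32
  tally=15, n=8
  tally=17, n=36

Final answer: 17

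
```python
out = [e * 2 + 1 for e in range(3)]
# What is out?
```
Trace:
  e=0
  e=1
  e=2
  out=[1, 3, 5]

Final answer: [1, 3, 5]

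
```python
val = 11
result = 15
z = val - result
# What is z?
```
Trace:
  val=11
  val=11, result=15
  val=11, result=15, z=-4

Final answer: -4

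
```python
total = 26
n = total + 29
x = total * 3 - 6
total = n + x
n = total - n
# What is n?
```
Trace:
  total=26
  total=26, n=55
  total=26, n=55, x=72
  total=127, n=55, x=72
  total=127, n=72, x=72

Final answer: 72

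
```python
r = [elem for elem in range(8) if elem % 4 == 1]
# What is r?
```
Trace:
  elem=0
  elem=1
  elem=2
  elem=3
  elem=4
  elem=5
  elem=6
  elem=7
  r=[1, 5]

Final answer: [1, 5]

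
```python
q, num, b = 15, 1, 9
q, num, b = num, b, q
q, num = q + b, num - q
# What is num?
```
Trace:
  q=15, num=1, b=9
  q=1, num=9, b=15
  q=16, num=8, b=15

Final answer: 8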